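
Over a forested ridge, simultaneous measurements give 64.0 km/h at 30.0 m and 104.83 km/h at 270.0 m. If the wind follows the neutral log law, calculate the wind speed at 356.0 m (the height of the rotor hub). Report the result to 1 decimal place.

Log law: V ∝ ln(z/z₀). From the pair, with r = V₁/V₂ = 0.61051,
ln z₀ = (ln z₁ − r·ln z₂)/(1 − r) = (3.4012 − 0.61051×5.5984)/0.38949 = -0.0429 → z₀ = 0.9580 m
V₃ = V₁ · ln(z₃/z₀)/ln(z₁/z₀) = 64.0 × 5.9178/3.4441 = 109.9682 km/h

110.0 km/h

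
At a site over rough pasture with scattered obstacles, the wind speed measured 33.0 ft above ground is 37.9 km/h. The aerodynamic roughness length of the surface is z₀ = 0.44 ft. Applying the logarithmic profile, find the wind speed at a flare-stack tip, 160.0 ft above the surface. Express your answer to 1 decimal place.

Log law: V(z) ∝ ln(z/z₀), so V₂/V₁ = ln(z₂/z₀) / ln(z₁/z₀).
ln(160.0/0.44) = 5.8962, ln(33.0/0.44) = 4.3175
V₂ = 37.9 × 5.8962/4.3175 = 37.9 × 1.3656 = 51.7579 km/h

51.8 km/h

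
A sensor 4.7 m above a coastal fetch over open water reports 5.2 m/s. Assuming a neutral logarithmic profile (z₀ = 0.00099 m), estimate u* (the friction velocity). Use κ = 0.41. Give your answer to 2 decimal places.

Log law: V(z) = (u*/κ) · ln(z/z₀) ⇒ u* = κ · V / ln(z/z₀)
u* = 0.41 × 5.2 / ln(4.7/0.00099) = 0.41 × 5.2 / 8.4654
   = 2.1320 / 8.4654 = 0.2518 m/s

u* ≈ 0.25 m/s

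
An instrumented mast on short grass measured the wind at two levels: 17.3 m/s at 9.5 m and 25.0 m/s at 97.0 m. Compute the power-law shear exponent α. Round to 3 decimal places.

α ≈ 0.158

Power law: V₂/V₁ = (z₂/z₁)^α ⇒ α = ln(V₂/V₁) / ln(z₂/z₁)
α = ln(25.0/17.3) / ln(97.0/9.5) = ln(1.4451) / ln(10.2105)
  = 0.36817 / 2.32342 = 0.15846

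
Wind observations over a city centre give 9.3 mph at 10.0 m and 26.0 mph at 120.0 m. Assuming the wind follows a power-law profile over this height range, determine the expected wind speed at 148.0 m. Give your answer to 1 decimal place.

First find α: α = ln(V₂/V₁)/ln(z₂/z₁) = ln(26.0/9.3)/ln(120.0/10.0) = 1.02808/2.48491 = 0.4137
Extrapolate from 120.0 m to 148.0 m: V₃ = 26.0 × (148.0/120.0)^0.4137 = 26.0 × 1.0906 = 28.3567 mph

28.4 mph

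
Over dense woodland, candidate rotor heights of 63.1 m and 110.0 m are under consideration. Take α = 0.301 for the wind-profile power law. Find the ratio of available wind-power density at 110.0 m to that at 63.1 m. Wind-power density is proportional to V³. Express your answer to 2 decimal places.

1.65

Speed ratio: V_B/V_A = (z_B/z_A)^α = (110.0/63.1)^0.301 = (1.7433)^0.301 = 1.18209
Power-density ratio: P_B/P_A = (V_B/V_A)³ = (1.18209)³ = 1.65178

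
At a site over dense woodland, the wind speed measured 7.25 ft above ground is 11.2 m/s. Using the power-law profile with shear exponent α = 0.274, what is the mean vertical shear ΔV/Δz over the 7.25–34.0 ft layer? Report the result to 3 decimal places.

Power law: V₂ = V₁ · (z₂/z₁)^α = 11.2 × (4.6897)^0.274 = 17.1045 m/s
ΔV/Δz = (17.1045 − 11.2)/(34.0 − 7.25) = 5.9045/26.7500 = 0.22073 m/s/ft

0.221 m/s/ft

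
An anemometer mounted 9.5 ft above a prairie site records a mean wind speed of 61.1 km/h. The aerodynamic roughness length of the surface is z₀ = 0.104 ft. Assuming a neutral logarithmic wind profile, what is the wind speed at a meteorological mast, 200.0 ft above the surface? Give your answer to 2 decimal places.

102.34 km/h

Log law: V(z) ∝ ln(z/z₀), so V₂/V₁ = ln(z₂/z₀) / ln(z₁/z₀).
ln(200.0/0.104) = 7.5617, ln(9.5/0.104) = 4.5147
V₂ = 61.1 × 7.5617/4.5147 = 61.1 × 1.6749 = 102.3375 km/h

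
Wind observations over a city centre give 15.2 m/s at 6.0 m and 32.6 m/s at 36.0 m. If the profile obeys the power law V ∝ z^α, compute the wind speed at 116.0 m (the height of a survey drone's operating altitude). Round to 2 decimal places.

First find α: α = ln(V₂/V₁)/ln(z₂/z₁) = ln(32.6/15.2)/ln(36.0/6.0) = 0.76302/1.79176 = 0.4258
Extrapolate from 36.0 m to 116.0 m: V₃ = 32.6 × (116.0/36.0)^0.4258 = 32.6 × 1.6459 = 53.6555 m/s

53.66 m/s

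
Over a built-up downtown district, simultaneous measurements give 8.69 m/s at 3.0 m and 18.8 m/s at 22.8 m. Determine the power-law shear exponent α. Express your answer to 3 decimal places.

Power law: V₂/V₁ = (z₂/z₁)^α ⇒ α = ln(V₂/V₁) / ln(z₂/z₁)
α = ln(18.8/8.69) / ln(22.8/3.0) = ln(2.1634) / ln(7.6000)
  = 0.77168 / 2.02815 = 0.38049

α ≈ 0.380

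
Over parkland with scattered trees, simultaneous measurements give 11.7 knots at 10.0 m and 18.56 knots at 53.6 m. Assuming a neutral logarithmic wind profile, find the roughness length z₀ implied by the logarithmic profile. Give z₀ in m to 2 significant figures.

Log law: V(z) ∝ ln(z/z₀). With r = V₁/V₂ = 11.7/18.56 = 0.63039,
r · ln(z₂/z₀) = ln(z₁/z₀) ⇒ ln z₀ = (ln z₁ − r·ln z₂)/(1 − r)
ln z₀ = (2.30259 − 0.63039×3.98155) / 0.36961 = -0.5610
z₀ = exp(-0.5610) = 0.5707 m

z₀ ≈ 0.57 m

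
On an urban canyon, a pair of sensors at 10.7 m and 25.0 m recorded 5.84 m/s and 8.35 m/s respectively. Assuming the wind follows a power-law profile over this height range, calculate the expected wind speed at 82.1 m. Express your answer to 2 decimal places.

First find α: α = ln(V₂/V₁)/ln(z₂/z₁) = ln(8.35/5.84)/ln(25.0/10.7) = 0.35753/0.84863 = 0.4213
Extrapolate from 25.0 m to 82.1 m: V₃ = 8.35 × (82.1/25.0)^0.4213 = 8.35 × 1.6503 = 13.7800 m/s

13.78 m/s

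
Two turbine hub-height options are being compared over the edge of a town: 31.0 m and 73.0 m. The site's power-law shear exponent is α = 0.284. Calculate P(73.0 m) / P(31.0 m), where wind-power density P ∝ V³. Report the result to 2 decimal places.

2.07

Speed ratio: V_B/V_A = (z_B/z_A)^α = (73.0/31.0)^0.284 = (2.3548)^0.284 = 1.27537
Power-density ratio: P_B/P_A = (V_B/V_A)³ = (1.27537)³ = 2.07449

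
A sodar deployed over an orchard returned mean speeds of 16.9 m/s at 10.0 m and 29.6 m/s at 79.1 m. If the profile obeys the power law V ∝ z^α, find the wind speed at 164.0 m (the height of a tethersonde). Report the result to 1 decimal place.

36.1 m/s

First find α: α = ln(V₂/V₁)/ln(z₂/z₁) = ln(29.6/16.9)/ln(79.1/10.0) = 0.56046/2.06813 = 0.2710
Extrapolate from 79.1 m to 164.0 m: V₃ = 29.6 × (164.0/79.1)^0.2710 = 29.6 × 1.2185 = 36.0669 m/s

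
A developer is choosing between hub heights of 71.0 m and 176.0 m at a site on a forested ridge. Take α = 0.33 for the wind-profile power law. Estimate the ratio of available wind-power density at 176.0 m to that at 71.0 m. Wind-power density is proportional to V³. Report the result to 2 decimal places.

Speed ratio: V_B/V_A = (z_B/z_A)^α = (176.0/71.0)^0.33 = (2.4789)^0.33 = 1.34929
Power-density ratio: P_B/P_A = (V_B/V_A)³ = (1.34929)³ = 2.45647

2.46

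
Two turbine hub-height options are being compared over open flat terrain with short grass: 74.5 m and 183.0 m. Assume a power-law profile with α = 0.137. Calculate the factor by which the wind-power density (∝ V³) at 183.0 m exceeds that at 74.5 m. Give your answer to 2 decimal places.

Speed ratio: V_B/V_A = (z_B/z_A)^α = (183.0/74.5)^0.137 = (2.4564)^0.137 = 1.13102
Power-density ratio: P_B/P_A = (V_B/V_A)³ = (1.13102)³ = 1.44681

1.45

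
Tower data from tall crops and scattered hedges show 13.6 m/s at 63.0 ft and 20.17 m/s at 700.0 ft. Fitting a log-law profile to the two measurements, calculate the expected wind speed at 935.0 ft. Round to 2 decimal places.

Log law: V ∝ ln(z/z₀). From the pair, with r = V₁/V₂ = 0.67427,
ln z₀ = (ln z₁ − r·ln z₂)/(1 − r) = (4.1431 − 0.67427×6.5511)/0.32573 = -0.8413 → z₀ = 0.4311 ft
V₃ = V₁ · ln(z₃/z₀)/ln(z₁/z₀) = 13.6 × 7.6819/4.9845 = 20.9598 m/s

20.96 m/s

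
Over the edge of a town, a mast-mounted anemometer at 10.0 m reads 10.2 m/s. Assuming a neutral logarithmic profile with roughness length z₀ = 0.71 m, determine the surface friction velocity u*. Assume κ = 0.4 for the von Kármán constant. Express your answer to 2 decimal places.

Log law: V(z) = (u*/κ) · ln(z/z₀) ⇒ u* = κ · V / ln(z/z₀)
u* = 0.4 × 10.2 / ln(10.0/0.71) = 0.4 × 10.2 / 2.6451
   = 4.0800 / 2.6451 = 1.5425 m/s

u* ≈ 1.54 m/s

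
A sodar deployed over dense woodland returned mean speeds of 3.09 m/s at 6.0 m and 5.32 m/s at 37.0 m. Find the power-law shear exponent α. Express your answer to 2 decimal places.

Power law: V₂/V₁ = (z₂/z₁)^α ⇒ α = ln(V₂/V₁) / ln(z₂/z₁)
α = ln(5.32/3.09) / ln(37.0/6.0) = ln(1.7217) / ln(6.1667)
  = 0.54330 / 1.81916 = 0.29866

α ≈ 0.30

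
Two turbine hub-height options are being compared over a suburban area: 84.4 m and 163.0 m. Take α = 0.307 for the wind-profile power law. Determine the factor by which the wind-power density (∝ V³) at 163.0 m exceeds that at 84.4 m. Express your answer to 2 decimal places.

1.83

Speed ratio: V_B/V_A = (z_B/z_A)^α = (163.0/84.4)^0.307 = (1.9313)^0.307 = 1.22392
Power-density ratio: P_B/P_A = (V_B/V_A)³ = (1.22392)³ = 1.83343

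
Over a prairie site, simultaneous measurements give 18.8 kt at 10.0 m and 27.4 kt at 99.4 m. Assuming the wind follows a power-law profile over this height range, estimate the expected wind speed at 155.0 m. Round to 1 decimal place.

First find α: α = ln(V₂/V₁)/ln(z₂/z₁) = ln(27.4/18.8)/ln(99.4/10.0) = 0.37669/2.29657 = 0.1640
Extrapolate from 99.4 m to 155.0 m: V₃ = 27.4 × (155.0/99.4)^0.1640 = 27.4 × 1.0756 = 29.4712 kt

29.5 kt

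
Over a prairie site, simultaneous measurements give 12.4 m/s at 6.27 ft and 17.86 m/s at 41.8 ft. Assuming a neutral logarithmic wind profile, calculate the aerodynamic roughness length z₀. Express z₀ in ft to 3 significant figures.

z₀ ≈ 0.0844 ft

Log law: V(z) ∝ ln(z/z₀). With r = V₁/V₂ = 12.4/17.86 = 0.69429,
r · ln(z₂/z₀) = ln(z₁/z₀) ⇒ ln z₀ = (ln z₁ − r·ln z₂)/(1 − r)
ln z₀ = (1.83578 − 0.69429×3.73290) / 0.30571 = -2.4727
z₀ = exp(-2.4727) = 0.08436 ft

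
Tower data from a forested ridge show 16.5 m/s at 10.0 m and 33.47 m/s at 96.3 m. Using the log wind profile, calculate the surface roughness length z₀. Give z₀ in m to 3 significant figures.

Log law: V(z) ∝ ln(z/z₀). With r = V₁/V₂ = 16.5/33.47 = 0.49298,
r · ln(z₂/z₀) = ln(z₁/z₀) ⇒ ln z₀ = (ln z₁ − r·ln z₂)/(1 − r)
ln z₀ = (2.30259 − 0.49298×4.56747) / 0.50702 = 0.1004
z₀ = exp(0.1004) = 1.106 m

z₀ ≈ 1.11 m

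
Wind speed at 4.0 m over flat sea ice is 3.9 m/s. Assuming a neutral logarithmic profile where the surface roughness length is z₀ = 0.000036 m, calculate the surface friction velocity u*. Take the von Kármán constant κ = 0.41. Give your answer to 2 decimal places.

Log law: V(z) = (u*/κ) · ln(z/z₀) ⇒ u* = κ · V / ln(z/z₀)
u* = 0.41 × 3.9 / ln(4.0/0.000036) = 0.41 × 3.9 / 11.6183
   = 1.5990 / 11.6183 = 0.1376 m/s

u* ≈ 0.14 m/s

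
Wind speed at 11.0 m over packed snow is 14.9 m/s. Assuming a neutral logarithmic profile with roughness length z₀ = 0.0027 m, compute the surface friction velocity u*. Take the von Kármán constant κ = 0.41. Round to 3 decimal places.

Log law: V(z) = (u*/κ) · ln(z/z₀) ⇒ u* = κ · V / ln(z/z₀)
u* = 0.41 × 14.9 / ln(11.0/0.0027) = 0.41 × 14.9 / 8.3124
   = 6.1090 / 8.3124 = 0.7349 m/s

u* ≈ 0.735 m/s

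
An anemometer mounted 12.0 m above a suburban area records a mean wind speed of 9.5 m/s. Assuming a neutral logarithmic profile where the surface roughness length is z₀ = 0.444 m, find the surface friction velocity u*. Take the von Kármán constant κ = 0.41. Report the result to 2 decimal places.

u* ≈ 1.18 m/s

Log law: V(z) = (u*/κ) · ln(z/z₀) ⇒ u* = κ · V / ln(z/z₀)
u* = 0.41 × 9.5 / ln(12.0/0.444) = 0.41 × 9.5 / 3.2968
   = 3.8950 / 3.2968 = 1.1814 m/s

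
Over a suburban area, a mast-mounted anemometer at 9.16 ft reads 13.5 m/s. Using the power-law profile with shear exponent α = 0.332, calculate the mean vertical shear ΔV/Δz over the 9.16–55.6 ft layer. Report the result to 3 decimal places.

Power law: V₂ = V₁ · (z₂/z₁)^α = 13.5 × (6.0699)^0.332 = 24.5668 m/s
ΔV/Δz = (24.5668 − 13.5)/(55.6 − 9.16) = 11.0668/46.4400 = 0.23830 m/s/ft

0.238 m/s/ft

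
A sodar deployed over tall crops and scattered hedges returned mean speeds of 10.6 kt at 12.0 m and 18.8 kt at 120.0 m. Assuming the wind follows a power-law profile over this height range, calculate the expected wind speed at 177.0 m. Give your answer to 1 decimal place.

First find α: α = ln(V₂/V₁)/ln(z₂/z₁) = ln(18.8/10.6)/ln(120.0/12.0) = 0.57300/2.30259 = 0.2489
Extrapolate from 120.0 m to 177.0 m: V₃ = 18.8 × (177.0/120.0)^0.2489 = 18.8 × 1.1016 = 20.7091 kt

20.7 kt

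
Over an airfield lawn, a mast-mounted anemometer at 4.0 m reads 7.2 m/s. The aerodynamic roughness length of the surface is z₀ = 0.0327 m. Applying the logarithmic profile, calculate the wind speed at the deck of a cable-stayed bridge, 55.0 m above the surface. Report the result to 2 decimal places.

Log law: V(z) ∝ ln(z/z₀), so V₂/V₁ = ln(z₂/z₀) / ln(z₁/z₀).
ln(55.0/0.0327) = 7.4277, ln(4.0/0.0327) = 4.8067
V₂ = 7.2 × 7.4277/4.8067 = 7.2 × 1.5453 = 11.1261 m/s

11.13 m/s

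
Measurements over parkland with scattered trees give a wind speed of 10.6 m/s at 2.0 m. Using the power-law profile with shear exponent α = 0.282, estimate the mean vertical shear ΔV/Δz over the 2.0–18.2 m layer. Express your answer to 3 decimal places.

0.565 m/s/m

Power law: V₂ = V₁ · (z₂/z₁)^α = 10.6 × (9.1000)^0.282 = 19.7586 m/s
ΔV/Δz = (19.7586 − 10.6)/(18.2 − 2.0) = 9.1586/16.2000 = 0.56534 m/s/m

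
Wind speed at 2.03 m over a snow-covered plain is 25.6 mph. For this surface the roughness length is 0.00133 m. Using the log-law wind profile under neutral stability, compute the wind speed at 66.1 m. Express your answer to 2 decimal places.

Log law: V(z) ∝ ln(z/z₀), so V₂/V₁ = ln(z₂/z₀) / ln(z₁/z₀).
ln(66.1/0.00133) = 10.8137, ln(2.03/0.00133) = 7.3306
V₂ = 25.6 × 10.8137/7.3306 = 25.6 × 1.4751 = 37.7638 mph

37.76 mph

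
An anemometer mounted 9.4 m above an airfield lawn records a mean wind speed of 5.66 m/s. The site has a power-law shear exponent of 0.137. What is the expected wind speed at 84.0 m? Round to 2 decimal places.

7.64 m/s

Power-law profile: V₂ = V₁ · (z₂/z₁)^α
V₂ = 5.66 × (84.0/9.4)^0.137 = 5.66 × (8.9362)^0.137
    = 5.66 × 1.3499 = 7.6405 m/s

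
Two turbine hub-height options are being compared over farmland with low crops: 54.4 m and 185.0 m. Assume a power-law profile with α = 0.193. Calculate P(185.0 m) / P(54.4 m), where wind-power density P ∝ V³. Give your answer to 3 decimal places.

Speed ratio: V_B/V_A = (z_B/z_A)^α = (185.0/54.4)^0.193 = (3.4007)^0.193 = 1.26647
Power-density ratio: P_B/P_A = (V_B/V_A)³ = (1.26647)³ = 2.03133

2.031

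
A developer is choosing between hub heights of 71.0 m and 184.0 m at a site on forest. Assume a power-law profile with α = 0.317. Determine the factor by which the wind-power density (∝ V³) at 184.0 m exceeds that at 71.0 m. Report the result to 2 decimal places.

2.47

Speed ratio: V_B/V_A = (z_B/z_A)^α = (184.0/71.0)^0.317 = (2.5915)^0.317 = 1.35238
Power-density ratio: P_B/P_A = (V_B/V_A)³ = (1.35238)³ = 2.47340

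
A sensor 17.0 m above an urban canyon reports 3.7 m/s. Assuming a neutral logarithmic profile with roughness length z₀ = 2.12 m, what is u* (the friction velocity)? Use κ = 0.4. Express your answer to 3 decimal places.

Log law: V(z) = (u*/κ) · ln(z/z₀) ⇒ u* = κ · V / ln(z/z₀)
u* = 0.4 × 3.7 / ln(17.0/2.12) = 0.4 × 3.7 / 2.0818
   = 1.4800 / 2.0818 = 0.7109 m/s

u* ≈ 0.711 m/s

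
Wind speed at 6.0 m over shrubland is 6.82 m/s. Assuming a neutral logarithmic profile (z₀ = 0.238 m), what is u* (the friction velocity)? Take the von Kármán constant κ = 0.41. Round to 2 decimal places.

u* ≈ 0.87 m/s

Log law: V(z) = (u*/κ) · ln(z/z₀) ⇒ u* = κ · V / ln(z/z₀)
u* = 0.41 × 6.82 / ln(6.0/0.238) = 0.41 × 6.82 / 3.2272
   = 2.7962 / 3.2272 = 0.8664 m/s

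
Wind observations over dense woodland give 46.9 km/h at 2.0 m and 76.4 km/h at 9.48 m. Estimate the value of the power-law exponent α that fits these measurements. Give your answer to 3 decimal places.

Power law: V₂/V₁ = (z₂/z₁)^α ⇒ α = ln(V₂/V₁) / ln(z₂/z₁)
α = ln(76.4/46.9) / ln(9.48/2.0) = ln(1.6290) / ln(4.7400)
  = 0.48797 / 1.55604 = 0.31359

α ≈ 0.314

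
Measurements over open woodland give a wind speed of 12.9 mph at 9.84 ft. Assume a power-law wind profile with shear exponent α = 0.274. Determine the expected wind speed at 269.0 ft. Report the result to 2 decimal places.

Power-law profile: V₂ = V₁ · (z₂/z₁)^α
V₂ = 12.9 × (269.0/9.84)^0.274 = 12.9 × (27.3374)^0.274
    = 12.9 × 2.4755 = 31.9346 mph

31.93 mph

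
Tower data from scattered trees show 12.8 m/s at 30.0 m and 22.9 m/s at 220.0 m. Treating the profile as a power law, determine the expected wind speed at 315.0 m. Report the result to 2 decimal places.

25.43 m/s

First find α: α = ln(V₂/V₁)/ln(z₂/z₁) = ln(22.9/12.8)/ln(220.0/30.0) = 0.58169/1.99243 = 0.2920
Extrapolate from 220.0 m to 315.0 m: V₃ = 22.9 × (315.0/220.0)^0.2920 = 22.9 × 1.1105 = 25.4300 m/s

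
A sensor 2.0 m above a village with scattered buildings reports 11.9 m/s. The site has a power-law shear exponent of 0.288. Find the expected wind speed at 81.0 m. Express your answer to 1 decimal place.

34.6 m/s

Power-law profile: V₂ = V₁ · (z₂/z₁)^α
V₂ = 11.9 × (81.0/2.0)^0.288 = 11.9 × (40.5000)^0.288
    = 11.9 × 2.9037 = 34.5537 m/s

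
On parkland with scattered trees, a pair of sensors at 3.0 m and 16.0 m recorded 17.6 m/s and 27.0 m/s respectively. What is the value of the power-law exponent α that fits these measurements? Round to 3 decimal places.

α ≈ 0.256

Power law: V₂/V₁ = (z₂/z₁)^α ⇒ α = ln(V₂/V₁) / ln(z₂/z₁)
α = ln(27.0/17.6) / ln(16.0/3.0) = ln(1.5341) / ln(5.3333)
  = 0.42794 / 1.67398 = 0.25564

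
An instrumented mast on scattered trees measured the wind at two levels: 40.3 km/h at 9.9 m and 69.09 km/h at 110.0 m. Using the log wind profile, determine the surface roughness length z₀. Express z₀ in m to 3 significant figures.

Log law: V(z) ∝ ln(z/z₀). With r = V₁/V₂ = 40.3/69.09 = 0.58330,
r · ln(z₂/z₀) = ln(z₁/z₀) ⇒ ln z₀ = (ln z₁ − r·ln z₂)/(1 − r)
ln z₀ = (2.29253 − 0.58330×4.70048) / 0.41670 = -1.0781
z₀ = exp(-1.0781) = 0.3402 m

z₀ ≈ 0.340 m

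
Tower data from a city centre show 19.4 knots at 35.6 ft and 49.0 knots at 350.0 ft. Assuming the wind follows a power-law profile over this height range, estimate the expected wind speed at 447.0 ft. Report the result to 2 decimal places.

54.11 knots

First find α: α = ln(V₂/V₁)/ln(z₂/z₁) = ln(49.0/19.4)/ln(350.0/35.6) = 0.92655/2.28559 = 0.4054
Extrapolate from 350.0 ft to 447.0 ft: V₃ = 49.0 × (447.0/350.0)^0.4054 = 49.0 × 1.1043 = 54.1083 knots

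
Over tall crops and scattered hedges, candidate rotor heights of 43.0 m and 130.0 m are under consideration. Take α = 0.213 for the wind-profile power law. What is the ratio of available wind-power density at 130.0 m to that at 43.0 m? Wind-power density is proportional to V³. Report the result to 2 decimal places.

2.03

Speed ratio: V_B/V_A = (z_B/z_A)^α = (130.0/43.0)^0.213 = (3.0233)^0.213 = 1.26573
Power-density ratio: P_B/P_A = (V_B/V_A)³ = (1.26573)³ = 2.02779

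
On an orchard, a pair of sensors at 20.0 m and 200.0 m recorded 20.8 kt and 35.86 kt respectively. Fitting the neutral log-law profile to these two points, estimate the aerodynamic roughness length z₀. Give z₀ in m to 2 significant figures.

z₀ ≈ 0.83 m

Log law: V(z) ∝ ln(z/z₀). With r = V₁/V₂ = 20.8/35.86 = 0.58003,
r · ln(z₂/z₀) = ln(z₁/z₀) ⇒ ln z₀ = (ln z₁ − r·ln z₂)/(1 − r)
ln z₀ = (2.99573 − 0.58003×5.29832) / 0.41997 = -0.1845
z₀ = exp(-0.1845) = 0.8315 m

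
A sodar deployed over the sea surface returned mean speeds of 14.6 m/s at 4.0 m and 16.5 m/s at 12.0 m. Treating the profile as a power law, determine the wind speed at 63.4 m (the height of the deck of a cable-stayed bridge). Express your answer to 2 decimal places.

First find α: α = ln(V₂/V₁)/ln(z₂/z₁) = ln(16.5/14.6)/ln(12.0/4.0) = 0.12234/1.09861 = 0.1114
Extrapolate from 12.0 m to 63.4 m: V₃ = 16.5 × (63.4/12.0)^0.1114 = 16.5 × 1.2037 = 19.8603 m/s

19.86 m/s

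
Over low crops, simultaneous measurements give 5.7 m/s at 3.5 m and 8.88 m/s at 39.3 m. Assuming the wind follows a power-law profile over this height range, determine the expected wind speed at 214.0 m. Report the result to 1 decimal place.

First find α: α = ln(V₂/V₁)/ln(z₂/z₁) = ln(8.88/5.7)/ln(39.3/3.5) = 0.44334/2.41846 = 0.1833
Extrapolate from 39.3 m to 214.0 m: V₃ = 8.88 × (214.0/39.3)^0.1833 = 8.88 × 1.3643 = 12.1153 m/s

12.1 m/s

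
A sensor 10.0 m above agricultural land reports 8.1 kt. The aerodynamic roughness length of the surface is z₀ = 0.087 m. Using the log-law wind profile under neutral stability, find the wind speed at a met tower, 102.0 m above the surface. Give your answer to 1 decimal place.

Log law: V(z) ∝ ln(z/z₀), so V₂/V₁ = ln(z₂/z₀) / ln(z₁/z₀).
ln(102.0/0.087) = 7.0668, ln(10.0/0.087) = 4.7444
V₂ = 8.1 × 7.0668/4.7444 = 8.1 × 1.4895 = 12.0649 kt

12.1 kt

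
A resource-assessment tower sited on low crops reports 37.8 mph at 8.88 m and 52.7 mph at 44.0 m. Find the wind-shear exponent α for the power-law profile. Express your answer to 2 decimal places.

α ≈ 0.21

Power law: V₂/V₁ = (z₂/z₁)^α ⇒ α = ln(V₂/V₁) / ln(z₂/z₁)
α = ln(52.7/37.8) / ln(44.0/8.88) = ln(1.3942) / ln(4.9550)
  = 0.33231 / 1.60039 = 0.20764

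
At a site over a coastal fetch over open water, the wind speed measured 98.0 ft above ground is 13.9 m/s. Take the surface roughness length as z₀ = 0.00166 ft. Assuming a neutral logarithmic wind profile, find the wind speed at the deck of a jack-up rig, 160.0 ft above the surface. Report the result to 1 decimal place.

14.5 m/s

Log law: V(z) ∝ ln(z/z₀), so V₂/V₁ = ln(z₂/z₀) / ln(z₁/z₀).
ln(160.0/0.00166) = 11.4761, ln(98.0/0.00166) = 10.9859
V₂ = 13.9 × 11.4761/10.9859 = 13.9 × 1.0446 = 14.5202 m/s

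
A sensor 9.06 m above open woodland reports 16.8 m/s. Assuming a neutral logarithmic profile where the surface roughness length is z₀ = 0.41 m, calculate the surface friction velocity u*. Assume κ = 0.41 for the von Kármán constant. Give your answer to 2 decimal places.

Log law: V(z) = (u*/κ) · ln(z/z₀) ⇒ u* = κ · V / ln(z/z₀)
u* = 0.41 × 16.8 / ln(9.06/0.41) = 0.41 × 16.8 / 3.0955
   = 6.8880 / 3.0955 = 2.2252 m/s

u* ≈ 2.23 m/s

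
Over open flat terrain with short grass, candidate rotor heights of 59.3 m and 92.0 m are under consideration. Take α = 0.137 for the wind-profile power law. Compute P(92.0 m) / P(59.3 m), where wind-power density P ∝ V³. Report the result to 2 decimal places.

Speed ratio: V_B/V_A = (z_B/z_A)^α = (92.0/59.3)^0.137 = (1.5514)^0.137 = 1.06201
Power-density ratio: P_B/P_A = (V_B/V_A)³ = (1.06201)³ = 1.19782

1.20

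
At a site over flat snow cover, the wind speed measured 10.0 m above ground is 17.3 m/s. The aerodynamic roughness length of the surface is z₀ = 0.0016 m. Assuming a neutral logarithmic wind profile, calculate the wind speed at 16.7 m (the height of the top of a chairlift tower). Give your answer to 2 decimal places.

Log law: V(z) ∝ ln(z/z₀), so V₂/V₁ = ln(z₂/z₀) / ln(z₁/z₀).
ln(16.7/0.0016) = 9.2532, ln(10.0/0.0016) = 8.7403
V₂ = 17.3 × 9.2532/8.7403 = 17.3 × 1.0587 = 18.3150 m/s

18.32 m/s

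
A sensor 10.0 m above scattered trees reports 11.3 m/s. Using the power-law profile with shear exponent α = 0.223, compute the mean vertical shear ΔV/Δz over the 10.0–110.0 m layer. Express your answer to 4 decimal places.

Power law: V₂ = V₁ · (z₂/z₁)^α = 11.3 × (11.0000)^0.223 = 19.2890 m/s
ΔV/Δz = (19.2890 − 11.3)/(110.0 − 10.0) = 7.9890/100.0000 = 0.07989 m/s/m

0.0799 m/s/m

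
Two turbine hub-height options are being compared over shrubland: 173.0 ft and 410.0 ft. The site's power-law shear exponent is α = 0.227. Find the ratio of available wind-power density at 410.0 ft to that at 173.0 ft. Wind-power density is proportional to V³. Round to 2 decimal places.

Speed ratio: V_B/V_A = (z_B/z_A)^α = (410.0/173.0)^0.227 = (2.3699)^0.227 = 1.21637
Power-density ratio: P_B/P_A = (V_B/V_A)³ = (1.21637)³ = 1.79968

1.80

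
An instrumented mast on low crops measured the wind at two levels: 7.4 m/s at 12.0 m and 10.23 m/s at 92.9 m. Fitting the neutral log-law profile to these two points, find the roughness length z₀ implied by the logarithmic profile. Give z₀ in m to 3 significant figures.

Log law: V(z) ∝ ln(z/z₀). With r = V₁/V₂ = 7.4/10.23 = 0.72336,
r · ln(z₂/z₀) = ln(z₁/z₀) ⇒ ln z₀ = (ln z₁ − r·ln z₂)/(1 − r)
ln z₀ = (2.48491 − 0.72336×4.53152) / 0.27664 = -2.8667
z₀ = exp(-2.8667) = 0.05689 m

z₀ ≈ 0.0569 m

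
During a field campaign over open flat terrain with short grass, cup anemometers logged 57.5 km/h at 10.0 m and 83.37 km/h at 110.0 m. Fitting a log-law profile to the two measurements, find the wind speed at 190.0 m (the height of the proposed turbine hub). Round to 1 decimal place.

Log law: V ∝ ln(z/z₀). From the pair, with r = V₁/V₂ = 0.68970,
ln z₀ = (ln z₁ − r·ln z₂)/(1 − r) = (2.3026 − 0.68970×4.7005)/0.31030 = -3.0271 → z₀ = 0.04846 m
V₃ = V₁ · ln(z₃/z₀)/ln(z₁/z₀) = 57.5 × 8.2741/5.3297 = 89.2665 km/h

89.3 km/h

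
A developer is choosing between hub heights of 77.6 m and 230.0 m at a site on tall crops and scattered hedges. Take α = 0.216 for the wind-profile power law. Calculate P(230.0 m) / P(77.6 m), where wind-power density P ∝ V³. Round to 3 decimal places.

Speed ratio: V_B/V_A = (z_B/z_A)^α = (230.0/77.6)^0.216 = (2.9639)^0.216 = 1.26451
Power-density ratio: P_B/P_A = (V_B/V_A)³ = (1.26451)³ = 2.02194

2.022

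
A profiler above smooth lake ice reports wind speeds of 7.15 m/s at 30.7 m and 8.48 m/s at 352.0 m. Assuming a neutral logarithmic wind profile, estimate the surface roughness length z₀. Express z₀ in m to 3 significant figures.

z₀ ≈ 0.0000619 m

Log law: V(z) ∝ ln(z/z₀). With r = V₁/V₂ = 7.15/8.48 = 0.84316,
r · ln(z₂/z₀) = ln(z₁/z₀) ⇒ ln z₀ = (ln z₁ − r·ln z₂)/(1 − r)
ln z₀ = (3.42426 − 0.84316×5.86363) / 0.15684 = -9.6896
z₀ = exp(-9.6896) = 0.00006192 m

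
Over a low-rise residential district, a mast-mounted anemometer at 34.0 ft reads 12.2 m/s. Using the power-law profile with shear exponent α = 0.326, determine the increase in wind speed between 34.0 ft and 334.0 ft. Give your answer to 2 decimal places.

Power law: V₂ = V₁ · (z₂/z₁)^α = 12.2 × (9.8235)^0.326 = 25.6944 m/s
ΔV = 25.6944 − 12.2 = 13.4944 m/s

13.49 m/s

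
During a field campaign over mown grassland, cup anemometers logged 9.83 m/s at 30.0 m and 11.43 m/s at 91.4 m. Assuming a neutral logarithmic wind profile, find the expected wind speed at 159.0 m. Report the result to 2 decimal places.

Log law: V ∝ ln(z/z₀). From the pair, with r = V₁/V₂ = 0.86002,
ln z₀ = (ln z₁ − r·ln z₂)/(1 − r) = (3.4012 − 0.86002×4.5152)/0.13998 = -3.4432 → z₀ = 0.03196 m
V₃ = V₁ · ln(z₃/z₀)/ln(z₁/z₀) = 9.83 × 8.5121/6.8444 = 12.2252 m/s

12.23 m/s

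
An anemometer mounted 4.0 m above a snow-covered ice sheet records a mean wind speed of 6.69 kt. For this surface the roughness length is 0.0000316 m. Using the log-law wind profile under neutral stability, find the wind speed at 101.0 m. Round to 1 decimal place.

Log law: V(z) ∝ ln(z/z₀), so V₂/V₁ = ln(z₂/z₀) / ln(z₁/z₀).
ln(101.0/0.0000316) = 14.9775, ln(4.0/0.0000316) = 11.7486
V₂ = 6.69 × 14.9775/11.7486 = 6.69 × 1.2748 = 8.5286 kt

8.5 kt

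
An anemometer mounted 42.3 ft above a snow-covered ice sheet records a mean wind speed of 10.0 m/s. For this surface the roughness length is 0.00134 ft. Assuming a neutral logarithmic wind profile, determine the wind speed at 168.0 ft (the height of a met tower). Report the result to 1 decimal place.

11.3 m/s

Log law: V(z) ∝ ln(z/z₀), so V₂/V₁ = ln(z₂/z₀) / ln(z₁/z₀).
ln(168.0/0.00134) = 11.7390, ln(42.3/0.00134) = 10.3599
V₂ = 10.0 × 11.7390/10.3599 = 10.0 × 1.1331 = 11.3313 m/s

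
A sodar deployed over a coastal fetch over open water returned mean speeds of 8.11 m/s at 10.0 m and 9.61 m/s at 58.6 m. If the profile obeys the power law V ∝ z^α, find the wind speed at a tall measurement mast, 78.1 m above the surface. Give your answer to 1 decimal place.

9.9 m/s

First find α: α = ln(V₂/V₁)/ln(z₂/z₁) = ln(9.61/8.11)/ln(58.6/10.0) = 0.16971/1.76815 = 0.0960
Extrapolate from 58.6 m to 78.1 m: V₃ = 9.61 × (78.1/58.6)^0.0960 = 9.61 × 1.0280 = 9.8786 m/s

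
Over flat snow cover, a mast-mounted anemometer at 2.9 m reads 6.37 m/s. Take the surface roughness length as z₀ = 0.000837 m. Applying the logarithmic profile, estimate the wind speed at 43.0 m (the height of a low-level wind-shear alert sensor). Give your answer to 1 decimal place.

Log law: V(z) ∝ ln(z/z₀), so V₂/V₁ = ln(z₂/z₀) / ln(z₁/z₀).
ln(43.0/0.000837) = 10.8469, ln(2.9/0.000837) = 8.1504
V₂ = 6.37 × 10.8469/8.1504 = 6.37 × 1.3308 = 8.4775 m/s

8.5 m/s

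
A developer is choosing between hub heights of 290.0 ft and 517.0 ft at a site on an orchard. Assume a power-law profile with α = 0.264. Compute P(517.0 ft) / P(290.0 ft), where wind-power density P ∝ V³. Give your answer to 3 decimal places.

Speed ratio: V_B/V_A = (z_B/z_A)^α = (517.0/290.0)^0.264 = (1.7828)^0.264 = 1.16490
Power-density ratio: P_B/P_A = (V_B/V_A)³ = (1.16490)³ = 1.58076

1.581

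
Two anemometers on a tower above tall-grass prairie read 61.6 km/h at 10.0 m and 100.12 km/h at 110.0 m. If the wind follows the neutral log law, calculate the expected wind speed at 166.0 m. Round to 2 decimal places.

Log law: V ∝ ln(z/z₀). From the pair, with r = V₁/V₂ = 0.61526,
ln z₀ = (ln z₁ − r·ln z₂)/(1 − r) = (2.3026 − 0.61526×4.7005)/0.38474 = -1.5321 → z₀ = 0.2161 m
V₃ = V₁ · ln(z₃/z₀)/ln(z₁/z₀) = 61.6 × 6.6440/3.8346 = 106.7305 km/h

106.73 km/h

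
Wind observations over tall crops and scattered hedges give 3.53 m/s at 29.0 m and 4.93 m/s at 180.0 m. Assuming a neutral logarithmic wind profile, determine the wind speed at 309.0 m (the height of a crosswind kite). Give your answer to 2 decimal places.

Log law: V ∝ ln(z/z₀). From the pair, with r = V₁/V₂ = 0.71602,
ln z₀ = (ln z₁ − r·ln z₂)/(1 − r) = (3.3673 − 0.71602×5.1930)/0.28398 = -1.2360 → z₀ = 0.2906 m
V₃ = V₁ · ln(z₃/z₀)/ln(z₁/z₀) = 3.53 × 6.9693/4.6033 = 5.3444 m/s

5.34 m/s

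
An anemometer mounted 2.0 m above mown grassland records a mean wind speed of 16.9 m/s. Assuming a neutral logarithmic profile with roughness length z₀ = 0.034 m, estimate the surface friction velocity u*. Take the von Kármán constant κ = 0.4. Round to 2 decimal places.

Log law: V(z) = (u*/κ) · ln(z/z₀) ⇒ u* = κ · V / ln(z/z₀)
u* = 0.4 × 16.9 / ln(2.0/0.034) = 0.4 × 16.9 / 4.0745
   = 6.7600 / 4.0745 = 1.6591 m/s

u* ≈ 1.66 m/s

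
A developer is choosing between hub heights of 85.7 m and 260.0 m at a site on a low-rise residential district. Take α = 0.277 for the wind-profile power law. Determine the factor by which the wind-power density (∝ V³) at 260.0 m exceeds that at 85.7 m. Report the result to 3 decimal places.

2.515

Speed ratio: V_B/V_A = (z_B/z_A)^α = (260.0/85.7)^0.277 = (3.0338)^0.277 = 1.35992
Power-density ratio: P_B/P_A = (V_B/V_A)³ = (1.35992)³ = 2.51499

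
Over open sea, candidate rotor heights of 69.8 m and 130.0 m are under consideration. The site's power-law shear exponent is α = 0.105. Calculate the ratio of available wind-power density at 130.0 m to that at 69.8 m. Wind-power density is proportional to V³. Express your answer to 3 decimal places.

1.216

Speed ratio: V_B/V_A = (z_B/z_A)^α = (130.0/69.8)^0.105 = (1.8625)^0.105 = 1.06748
Power-density ratio: P_B/P_A = (V_B/V_A)³ = (1.06748)³ = 1.21640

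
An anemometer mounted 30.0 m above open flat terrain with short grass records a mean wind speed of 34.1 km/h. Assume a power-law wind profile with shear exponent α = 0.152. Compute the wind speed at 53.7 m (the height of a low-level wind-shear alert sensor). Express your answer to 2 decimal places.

Power-law profile: V₂ = V₁ · (z₂/z₁)^α
V₂ = 34.1 × (53.7/30.0)^0.152 = 34.1 × (1.7900)^0.152
    = 34.1 × 1.0925 = 37.2553 km/h

37.26 km/h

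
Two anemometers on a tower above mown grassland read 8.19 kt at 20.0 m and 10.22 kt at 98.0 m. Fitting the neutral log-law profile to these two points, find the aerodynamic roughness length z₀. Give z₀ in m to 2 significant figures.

z₀ ≈ 0.033 m

Log law: V(z) ∝ ln(z/z₀). With r = V₁/V₂ = 8.19/10.22 = 0.80137,
r · ln(z₂/z₀) = ln(z₁/z₀) ⇒ ln z₀ = (ln z₁ − r·ln z₂)/(1 − r)
ln z₀ = (2.99573 − 0.80137×4.58497) / 0.19863 = -3.4160
z₀ = exp(-3.4160) = 0.03284 m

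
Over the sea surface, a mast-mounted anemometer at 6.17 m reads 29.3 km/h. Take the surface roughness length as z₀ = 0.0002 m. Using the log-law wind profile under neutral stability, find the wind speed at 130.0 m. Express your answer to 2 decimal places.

Log law: V(z) ∝ ln(z/z₀), so V₂/V₁ = ln(z₂/z₀) / ln(z₁/z₀).
ln(130.0/0.0002) = 13.3847, ln(6.17/0.0002) = 10.3369
V₂ = 29.3 × 13.3847/10.3369 = 29.3 × 1.2949 = 37.9391 km/h

37.94 km/h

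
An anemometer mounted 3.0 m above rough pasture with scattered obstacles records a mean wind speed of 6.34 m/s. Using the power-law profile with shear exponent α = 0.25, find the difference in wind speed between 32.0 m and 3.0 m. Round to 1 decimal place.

5.1 m/s

Power law: V₂ = V₁ · (z₂/z₁)^α = 6.34 × (10.6667)^0.25 = 11.4577 m/s
ΔV = 11.4577 − 6.34 = 5.1177 m/s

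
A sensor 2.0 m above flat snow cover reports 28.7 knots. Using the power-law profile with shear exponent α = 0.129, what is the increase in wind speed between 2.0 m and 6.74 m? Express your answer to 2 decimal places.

Power law: V₂ = V₁ · (z₂/z₁)^α = 28.7 × (3.3700)^0.129 = 33.5696 knots
ΔV = 33.5696 − 28.7 = 4.8696 knots

4.87 knots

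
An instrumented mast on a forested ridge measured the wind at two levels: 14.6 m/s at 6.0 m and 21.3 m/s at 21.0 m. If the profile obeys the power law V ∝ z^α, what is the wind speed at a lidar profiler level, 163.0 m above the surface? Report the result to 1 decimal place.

39.5 m/s

First find α: α = ln(V₂/V₁)/ln(z₂/z₁) = ln(21.3/14.6)/ln(21.0/6.0) = 0.37769/1.25276 = 0.3015
Extrapolate from 21.0 m to 163.0 m: V₃ = 21.3 × (163.0/21.0)^0.3015 = 21.3 × 1.8549 = 39.5084 m/s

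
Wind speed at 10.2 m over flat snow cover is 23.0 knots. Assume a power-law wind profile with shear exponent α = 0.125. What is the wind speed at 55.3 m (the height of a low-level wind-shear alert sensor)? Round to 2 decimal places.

28.41 knots

Power-law profile: V₂ = V₁ · (z₂/z₁)^α
V₂ = 23.0 × (55.3/10.2)^0.125 = 23.0 × (5.4216)^0.125
    = 23.0 × 1.2353 = 28.4115 knots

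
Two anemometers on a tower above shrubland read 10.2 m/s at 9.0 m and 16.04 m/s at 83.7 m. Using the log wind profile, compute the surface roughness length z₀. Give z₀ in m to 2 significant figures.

Log law: V(z) ∝ ln(z/z₀). With r = V₁/V₂ = 10.2/16.04 = 0.63591,
r · ln(z₂/z₀) = ln(z₁/z₀) ⇒ ln z₀ = (ln z₁ − r·ln z₂)/(1 − r)
ln z₀ = (2.19722 − 0.63591×4.42724) / 0.36409 = -1.6977
z₀ = exp(-1.6977) = 0.1831 m

z₀ ≈ 0.18 m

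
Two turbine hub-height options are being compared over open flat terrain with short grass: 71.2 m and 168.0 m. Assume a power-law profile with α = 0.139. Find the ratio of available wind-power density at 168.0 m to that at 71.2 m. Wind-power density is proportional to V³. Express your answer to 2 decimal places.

1.43

Speed ratio: V_B/V_A = (z_B/z_A)^α = (168.0/71.2)^0.139 = (2.3596)^0.139 = 1.12674
Power-density ratio: P_B/P_A = (V_B/V_A)³ = (1.12674)³ = 1.43044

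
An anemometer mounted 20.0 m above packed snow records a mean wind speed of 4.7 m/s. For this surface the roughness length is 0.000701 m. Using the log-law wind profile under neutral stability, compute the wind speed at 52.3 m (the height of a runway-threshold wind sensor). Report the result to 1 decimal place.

5.1 m/s

Log law: V(z) ∝ ln(z/z₀), so V₂/V₁ = ln(z₂/z₀) / ln(z₁/z₀).
ln(52.3/0.000701) = 11.2200, ln(20.0/0.000701) = 10.2587
V₂ = 4.7 × 11.2200/10.2587 = 4.7 × 1.0937 = 5.1404 m/s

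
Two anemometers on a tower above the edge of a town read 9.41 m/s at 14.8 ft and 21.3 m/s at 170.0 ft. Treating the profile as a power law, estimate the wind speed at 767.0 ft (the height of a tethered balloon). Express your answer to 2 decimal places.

First find α: α = ln(V₂/V₁)/ln(z₂/z₁) = ln(21.3/9.41)/ln(170.0/14.8) = 0.81693/2.44117 = 0.3346
Extrapolate from 170.0 ft to 767.0 ft: V₃ = 21.3 × (767.0/170.0)^0.3346 = 21.3 × 1.6557 = 35.2660 m/s

35.27 m/s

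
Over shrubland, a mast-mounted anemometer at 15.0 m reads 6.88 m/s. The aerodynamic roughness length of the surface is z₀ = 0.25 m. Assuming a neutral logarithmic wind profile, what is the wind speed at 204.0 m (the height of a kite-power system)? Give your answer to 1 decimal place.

Log law: V(z) ∝ ln(z/z₀), so V₂/V₁ = ln(z₂/z₀) / ln(z₁/z₀).
ln(204.0/0.25) = 6.7044, ln(15.0/0.25) = 4.0943
V₂ = 6.88 × 6.7044/4.0943 = 6.88 × 1.6375 = 11.2659 m/s

11.3 m/s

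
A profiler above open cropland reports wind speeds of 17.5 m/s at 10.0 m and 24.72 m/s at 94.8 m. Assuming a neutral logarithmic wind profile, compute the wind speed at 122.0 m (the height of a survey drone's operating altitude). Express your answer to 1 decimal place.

25.5 m/s

Log law: V ∝ ln(z/z₀). From the pair, with r = V₁/V₂ = 0.70793,
ln z₀ = (ln z₁ − r·ln z₂)/(1 − r) = (2.3026 − 0.70793×4.5518)/0.29207 = -3.1490 → z₀ = 0.04289 m
V₃ = V₁ · ln(z₃/z₀)/ln(z₁/z₀) = 17.5 × 7.9531/5.4516 = 25.5297 m/s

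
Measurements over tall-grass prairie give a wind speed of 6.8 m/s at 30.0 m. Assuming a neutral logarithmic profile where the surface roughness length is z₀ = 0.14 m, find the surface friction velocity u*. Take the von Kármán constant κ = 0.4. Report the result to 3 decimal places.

u* ≈ 0.507 m/s

Log law: V(z) = (u*/κ) · ln(z/z₀) ⇒ u* = κ · V / ln(z/z₀)
u* = 0.4 × 6.8 / ln(30.0/0.14) = 0.4 × 6.8 / 5.3673
   = 2.7200 / 5.3673 = 0.5068 m/s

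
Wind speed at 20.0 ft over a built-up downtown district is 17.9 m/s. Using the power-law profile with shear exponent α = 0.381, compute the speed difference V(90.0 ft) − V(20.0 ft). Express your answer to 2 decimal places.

13.85 m/s

Power law: V₂ = V₁ · (z₂/z₁)^α = 17.9 × (4.5000)^0.381 = 31.7488 m/s
ΔV = 31.7488 − 17.9 = 13.8488 m/s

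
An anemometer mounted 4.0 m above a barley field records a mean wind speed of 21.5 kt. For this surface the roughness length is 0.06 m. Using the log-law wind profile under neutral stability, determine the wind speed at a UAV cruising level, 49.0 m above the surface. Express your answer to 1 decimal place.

34.3 kt

Log law: V(z) ∝ ln(z/z₀), so V₂/V₁ = ln(z₂/z₀) / ln(z₁/z₀).
ln(49.0/0.06) = 6.7052, ln(4.0/0.06) = 4.1997
V₂ = 21.5 × 6.7052/4.1997 = 21.5 × 1.5966 = 34.3268 kt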